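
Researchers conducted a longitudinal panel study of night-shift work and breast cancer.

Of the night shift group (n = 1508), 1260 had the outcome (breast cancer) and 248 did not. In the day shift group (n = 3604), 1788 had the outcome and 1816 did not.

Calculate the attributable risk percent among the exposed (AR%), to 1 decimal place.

40.6

From the description: a = 1260, b = 248, c = 1788, d = 1816.
Risk in exposed = 1260/1508 = 0.83554; risk in unexposed = 1788/3604 = 0.49612.
RR = 0.83554/0.49612 = 1.68417
AR% = (RR − 1)/RR × 100 = (1.68417 − 1)/1.68417 × 100 = 40.6236%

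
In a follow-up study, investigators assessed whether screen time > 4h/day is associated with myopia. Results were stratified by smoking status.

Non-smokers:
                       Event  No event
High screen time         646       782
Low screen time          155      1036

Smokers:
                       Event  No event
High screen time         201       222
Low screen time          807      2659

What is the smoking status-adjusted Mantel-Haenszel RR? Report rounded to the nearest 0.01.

2.74

RR_MH = Σ(aᵢ·n₀ᵢ/nᵢ) / Σ(cᵢ·n₁ᵢ/nᵢ), with n₁ᵢ = aᵢ+bᵢ (exposed), n₀ᵢ = cᵢ+dᵢ (unexposed), nᵢ = n₁ᵢ+n₀ᵢ.
Stratum 1 (Non-smokers): n₁ = 1428, n₀ = 1191, n = 2619; a·n₀/n = 646·1191/2619 = 293.7709; c·n₁/n = 155·1428/2619 = 84.5132
Stratum 2 (Smokers): n₁ = 423, n₀ = 3466, n = 3889; a·n₀/n = 201·3466/3889 = 179.1376; c·n₁/n = 807·423/3889 = 87.7760
RR_MH = (293.7709 + 179.1376) / (84.5132 + 87.7760) = 472.9085 / 172.2892 = 2.74485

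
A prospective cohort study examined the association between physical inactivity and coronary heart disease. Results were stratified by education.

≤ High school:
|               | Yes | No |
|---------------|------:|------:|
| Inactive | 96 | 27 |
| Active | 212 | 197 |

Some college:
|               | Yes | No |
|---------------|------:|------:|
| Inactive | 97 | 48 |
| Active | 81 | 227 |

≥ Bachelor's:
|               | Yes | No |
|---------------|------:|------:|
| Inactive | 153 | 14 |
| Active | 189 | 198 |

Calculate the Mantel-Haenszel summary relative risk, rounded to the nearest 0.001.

1.870

RR_MH = Σ(aᵢ·n₀ᵢ/nᵢ) / Σ(cᵢ·n₁ᵢ/nᵢ), with n₁ᵢ = aᵢ+bᵢ (exposed), n₀ᵢ = cᵢ+dᵢ (unexposed), nᵢ = n₁ᵢ+n₀ᵢ.
Stratum 1 (≤ High school): n₁ = 123, n₀ = 409, n = 532; a·n₀/n = 96·409/532 = 73.8045; c·n₁/n = 212·123/532 = 49.0150
Stratum 2 (Some college): n₁ = 145, n₀ = 308, n = 453; a·n₀/n = 97·308/453 = 65.9514; c·n₁/n = 81·145/453 = 25.9272
Stratum 3 (≥ Bachelor's): n₁ = 167, n₀ = 387, n = 554; a·n₀/n = 153·387/554 = 106.8791; c·n₁/n = 189·167/554 = 56.9729
RR_MH = (73.8045 + 65.9514 + 106.8791) / (49.0150 + 25.9272 + 56.9729) = 246.6350 / 131.9151 = 1.86965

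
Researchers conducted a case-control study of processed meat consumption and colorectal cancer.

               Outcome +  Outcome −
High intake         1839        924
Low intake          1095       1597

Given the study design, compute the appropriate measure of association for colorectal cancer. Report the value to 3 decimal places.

2.903

Cells: a = 1839, b = 924, c = 1095, d = 1597.
This is a case-control study: participants were sampled on outcome status, so risks in the source population cannot be estimated directly — relative risk is not valid here. The odds ratio is the appropriate measure.
OR = (a·d)/(b·c) = (1839 × 1597) / (924 × 1095) = 2936883 / 1011780 = 2.90269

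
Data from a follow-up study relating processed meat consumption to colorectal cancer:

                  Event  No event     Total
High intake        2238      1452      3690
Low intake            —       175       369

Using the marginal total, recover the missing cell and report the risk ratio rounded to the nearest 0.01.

The missing cell is in the unexposed row: 369 − 175 = 194.
So a = 2238, b = 1452, c = 194, d = 175.
RR = [a/(a+b)] / [c/(c+d)] = (2238/3690) / (194/369) = 0.60650/0.52575 = 1.15361

1.15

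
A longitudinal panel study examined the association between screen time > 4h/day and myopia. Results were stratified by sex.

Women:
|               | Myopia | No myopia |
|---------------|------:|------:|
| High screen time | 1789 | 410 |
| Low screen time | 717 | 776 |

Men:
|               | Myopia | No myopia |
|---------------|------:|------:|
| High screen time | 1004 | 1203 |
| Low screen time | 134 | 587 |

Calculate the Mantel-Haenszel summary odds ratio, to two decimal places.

4.29

OR_MH = Σ(aᵢdᵢ/nᵢ) / Σ(bᵢcᵢ/nᵢ), where nᵢ is the stratum total.
Stratum 1 (Women): n = 3692; a·d/n = 1789·776/3692 = 376.0195; b·c/n = 410·717/3692 = 79.6235
Stratum 2 (Men): n = 2928; a·d/n = 1004·587/2928 = 201.2801; b·c/n = 1203·134/2928 = 55.0553
OR_MH = (376.0195 + 201.2801) / (79.6235 + 55.0553) = 577.2996 / 134.6788 = 4.28649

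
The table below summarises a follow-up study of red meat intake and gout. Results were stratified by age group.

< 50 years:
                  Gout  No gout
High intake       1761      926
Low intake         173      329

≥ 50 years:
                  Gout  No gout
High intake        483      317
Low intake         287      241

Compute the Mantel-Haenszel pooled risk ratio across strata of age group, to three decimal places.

RR_MH = Σ(aᵢ·n₀ᵢ/nᵢ) / Σ(cᵢ·n₁ᵢ/nᵢ), with n₁ᵢ = aᵢ+bᵢ (exposed), n₀ᵢ = cᵢ+dᵢ (unexposed), nᵢ = n₁ᵢ+n₀ᵢ.
Stratum 1 (< 50 years): n₁ = 2687, n₀ = 502, n = 3189; a·n₀/n = 1761·502/3189 = 277.2098; c·n₁/n = 173·2687/3189 = 145.7670
Stratum 2 (≥ 50 years): n₁ = 800, n₀ = 528, n = 1328; a·n₀/n = 483·528/1328 = 192.0361; c·n₁/n = 287·800/1328 = 172.8916
RR_MH = (277.2098 + 192.0361) / (145.7670 + 172.8916) = 469.2459 / 318.6586 = 1.47257

1.473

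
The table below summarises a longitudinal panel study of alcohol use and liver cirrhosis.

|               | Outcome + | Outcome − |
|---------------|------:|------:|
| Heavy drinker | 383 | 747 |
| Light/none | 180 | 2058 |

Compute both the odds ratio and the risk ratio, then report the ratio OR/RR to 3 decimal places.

Cells: a = 383, b = 747, c = 180, d = 2058.
OR = (383·2058)/(747·180) = 788214/134460 = 5.86207
Risk in exposed = 383/1130 = 0.33894; risk in unexposed = 180/2238 = 0.08043; RR = 4.21413
OR/RR = 5.86207 / 4.21413 = 1.39105
The outcome is not rare, so the OR lies further from 1 than the RR.

1.391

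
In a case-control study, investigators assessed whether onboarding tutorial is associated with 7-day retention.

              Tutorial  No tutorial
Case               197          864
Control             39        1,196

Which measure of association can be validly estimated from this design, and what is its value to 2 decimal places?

6.99

Reading the table with exposure as columns: a = 197 (Tutorial, case), b = 39 (Tutorial, non-case), c = 864 (No tutorial, case), d = 1196.
This is a case-control study: participants were sampled on outcome status, so risks in the source population cannot be estimated directly — relative risk is not valid here. The odds ratio is the appropriate measure.
OR = (a·d)/(b·c) = (197 × 1196) / (39 × 864) = 235612 / 33696 = 6.99228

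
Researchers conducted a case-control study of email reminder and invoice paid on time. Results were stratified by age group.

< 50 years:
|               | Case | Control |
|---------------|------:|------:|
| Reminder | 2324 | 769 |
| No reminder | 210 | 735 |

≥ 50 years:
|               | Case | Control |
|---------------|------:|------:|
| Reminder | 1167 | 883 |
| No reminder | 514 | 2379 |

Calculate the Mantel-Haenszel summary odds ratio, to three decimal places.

OR_MH = Σ(aᵢdᵢ/nᵢ) / Σ(bᵢcᵢ/nᵢ), where nᵢ is the stratum total.
Stratum 1 (< 50 years): n = 4038; a·d/n = 2324·735/4038 = 423.0163; b·c/n = 769·210/4038 = 39.9926
Stratum 2 (≥ 50 years): n = 4943; a·d/n = 1167·2379/4943 = 561.6615; b·c/n = 883·514/4943 = 91.8191
OR_MH = (423.0163 + 561.6615) / (39.9926 + 91.8191) = 984.6779 / 131.8117 = 7.47034

7.470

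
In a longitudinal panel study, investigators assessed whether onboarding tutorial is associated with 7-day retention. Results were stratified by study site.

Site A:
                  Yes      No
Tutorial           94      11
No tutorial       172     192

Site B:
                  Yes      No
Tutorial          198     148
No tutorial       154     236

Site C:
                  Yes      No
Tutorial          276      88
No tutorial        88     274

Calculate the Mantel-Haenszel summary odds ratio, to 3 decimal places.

4.514

OR_MH = Σ(aᵢdᵢ/nᵢ) / Σ(bᵢcᵢ/nᵢ), where nᵢ is the stratum total.
Stratum 1 (Site A): n = 469; a·d/n = 94·192/469 = 38.4819; b·c/n = 11·172/469 = 4.0341
Stratum 2 (Site B): n = 736; a·d/n = 198·236/736 = 63.4891; b·c/n = 148·154/736 = 30.9674
Stratum 3 (Site C): n = 726; a·d/n = 276·274/726 = 104.1653; b·c/n = 88·88/726 = 10.6667
OR_MH = (38.4819 + 63.4891 + 104.1653) / (4.0341 + 30.9674 + 10.6667) = 206.1363 / 45.6682 = 4.51378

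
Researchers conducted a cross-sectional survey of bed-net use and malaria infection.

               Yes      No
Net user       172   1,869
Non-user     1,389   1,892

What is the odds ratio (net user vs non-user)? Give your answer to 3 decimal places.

0.125

Cells: a = 172, b = 1869, c = 1389, d = 1892.
OR = (a·d)/(b·c) = (172 × 1892) / (1869 × 1389) = 325424 / 2596041 = 0.12535
Exposure is associated with lower odds of malaria infection (OR = 0.13 < 1).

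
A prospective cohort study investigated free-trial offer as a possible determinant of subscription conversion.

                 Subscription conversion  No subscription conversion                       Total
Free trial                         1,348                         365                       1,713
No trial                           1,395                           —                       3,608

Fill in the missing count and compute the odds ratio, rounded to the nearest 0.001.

The missing cell is in the unexposed row: 3608 − 1395 = 2213.
So a = 1348, b = 365, c = 1395, d = 2213.
OR = (a·d)/(b·c) = (1348 × 2213) / (365 × 1395) = 2983124 / 509175 = 5.85874

5.859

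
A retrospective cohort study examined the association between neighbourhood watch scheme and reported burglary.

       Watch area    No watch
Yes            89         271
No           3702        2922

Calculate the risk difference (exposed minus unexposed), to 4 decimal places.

-0.0614

Reading the table with exposure as columns: a = 89 (Watch area, case), b = 3702 (Watch area, non-case), c = 271 (No watch, case), d = 2922.
Risk in exposed = 89/3791 = 0.023477; risk in unexposed = 271/3193 = 0.084873.
Risk difference = 0.023477 − 0.084873 = -0.061397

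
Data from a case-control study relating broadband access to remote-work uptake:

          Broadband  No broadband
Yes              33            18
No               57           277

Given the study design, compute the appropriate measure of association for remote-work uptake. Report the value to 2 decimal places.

Reading the table with exposure as columns: a = 33 (Broadband, case), b = 57 (Broadband, non-case), c = 18 (No broadband, case), d = 277.
This is a case-control study: participants were sampled on outcome status, so risks in the source population cannot be estimated directly — relative risk is not valid here. The odds ratio is the appropriate measure.
OR = (a·d)/(b·c) = (33 × 277) / (57 × 18) = 9141 / 1026 = 8.90936

8.91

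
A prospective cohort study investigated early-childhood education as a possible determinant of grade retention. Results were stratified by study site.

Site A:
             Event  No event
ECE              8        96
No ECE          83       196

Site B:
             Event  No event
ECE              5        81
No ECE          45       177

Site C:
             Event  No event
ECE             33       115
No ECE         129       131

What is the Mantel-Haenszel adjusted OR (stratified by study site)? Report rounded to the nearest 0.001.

0.255

OR_MH = Σ(aᵢdᵢ/nᵢ) / Σ(bᵢcᵢ/nᵢ), where nᵢ is the stratum total.
Stratum 1 (Site A): n = 383; a·d/n = 8·196/383 = 4.0940; b·c/n = 96·83/383 = 20.8042
Stratum 2 (Site B): n = 308; a·d/n = 5·177/308 = 2.8734; b·c/n = 81·45/308 = 11.8344
Stratum 3 (Site C): n = 408; a·d/n = 33·131/408 = 10.5956; b·c/n = 115·129/408 = 36.3603
OR_MH = (4.0940 + 2.8734 + 10.5956) / (20.8042 + 11.8344 + 36.3603) = 17.5630 / 68.9989 = 0.25454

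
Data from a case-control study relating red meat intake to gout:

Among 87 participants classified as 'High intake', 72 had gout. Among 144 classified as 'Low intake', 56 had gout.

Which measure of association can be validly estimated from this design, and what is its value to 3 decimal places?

From the description: a = 72, b = 15, c = 56, d = 88.
This is a case-control study: participants were sampled on outcome status, so risks in the source population cannot be estimated directly — relative risk is not valid here. The odds ratio is the appropriate measure.
OR = (a·d)/(b·c) = (72 × 88) / (15 × 56) = 6336 / 840 = 7.54286

7.543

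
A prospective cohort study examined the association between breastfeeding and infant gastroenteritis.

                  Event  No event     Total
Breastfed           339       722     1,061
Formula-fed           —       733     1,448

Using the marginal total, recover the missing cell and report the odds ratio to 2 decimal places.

0.48

The missing cell is in the unexposed row: 1448 − 733 = 715.
So a = 339, b = 722, c = 715, d = 733.
OR = (a·d)/(b·c) = (339 × 733) / (722 × 715) = 248487 / 516230 = 0.48135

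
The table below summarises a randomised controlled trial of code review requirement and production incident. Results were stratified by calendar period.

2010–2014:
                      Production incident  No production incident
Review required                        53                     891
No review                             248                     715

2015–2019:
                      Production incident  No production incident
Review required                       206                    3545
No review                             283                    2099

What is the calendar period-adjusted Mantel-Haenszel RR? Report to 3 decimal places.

RR_MH = Σ(aᵢ·n₀ᵢ/nᵢ) / Σ(cᵢ·n₁ᵢ/nᵢ), with n₁ᵢ = aᵢ+bᵢ (exposed), n₀ᵢ = cᵢ+dᵢ (unexposed), nᵢ = n₁ᵢ+n₀ᵢ.
Stratum 1 (2010–2014): n₁ = 944, n₀ = 963, n = 1907; a·n₀/n = 53·963/1907 = 26.7640; c·n₁/n = 248·944/1907 = 122.7646
Stratum 2 (2015–2019): n₁ = 3751, n₀ = 2382, n = 6133; a·n₀/n = 206·2382/6133 = 80.0085; c·n₁/n = 283·3751/6133 = 173.0854
RR_MH = (26.7640 + 80.0085) / (122.7646 + 173.0854) = 106.7725 / 295.8500 = 0.36090

0.361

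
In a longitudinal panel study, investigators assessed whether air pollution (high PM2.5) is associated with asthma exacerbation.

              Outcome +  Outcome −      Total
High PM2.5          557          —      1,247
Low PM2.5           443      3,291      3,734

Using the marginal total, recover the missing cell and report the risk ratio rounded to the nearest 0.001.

3.765

The missing cell is in the exposed row: 1247 − 557 = 690.
So a = 557, b = 690, c = 443, d = 3291.
RR = [a/(a+b)] / [c/(c+d)] = (557/1247) / (443/3734) = 0.44667/0.11864 = 3.76495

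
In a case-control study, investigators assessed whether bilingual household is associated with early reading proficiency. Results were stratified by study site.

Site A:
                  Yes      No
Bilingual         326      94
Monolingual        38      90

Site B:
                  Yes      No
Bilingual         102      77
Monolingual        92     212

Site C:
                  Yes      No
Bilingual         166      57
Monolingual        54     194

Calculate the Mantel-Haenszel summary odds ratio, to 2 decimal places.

OR_MH = Σ(aᵢdᵢ/nᵢ) / Σ(bᵢcᵢ/nᵢ), where nᵢ is the stratum total.
Stratum 1 (Site A): n = 548; a·d/n = 326·90/548 = 53.5401; b·c/n = 94·38/548 = 6.5182
Stratum 2 (Site B): n = 483; a·d/n = 102·212/483 = 44.7702; b·c/n = 77·92/483 = 14.6667
Stratum 3 (Site C): n = 471; a·d/n = 166·194/471 = 68.3737; b·c/n = 57·54/471 = 6.5350
OR_MH = (53.5401 + 44.7702 + 68.3737) / (6.5182 + 14.6667 + 6.5350) = 166.6840 / 27.7199 = 6.01314

6.01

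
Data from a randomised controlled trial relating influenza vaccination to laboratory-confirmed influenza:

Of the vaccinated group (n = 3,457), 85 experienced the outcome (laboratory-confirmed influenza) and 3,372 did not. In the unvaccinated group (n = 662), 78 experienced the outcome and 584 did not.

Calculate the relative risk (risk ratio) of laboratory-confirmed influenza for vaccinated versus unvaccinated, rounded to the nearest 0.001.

From the description: a = 85, b = 3372, c = 78, d = 584.
Risk in exposed = 85/3457 = 0.02459; risk in unexposed = 78/662 = 0.11782.
RR = 0.02459 / 0.11782 = 0.20868
The risk is 79% lower among the exposed than among the unexposed.

0.209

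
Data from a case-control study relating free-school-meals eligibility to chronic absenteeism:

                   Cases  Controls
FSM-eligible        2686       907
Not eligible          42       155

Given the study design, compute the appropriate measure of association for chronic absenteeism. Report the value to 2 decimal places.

10.93

Cells: a = 2686, b = 907, c = 42, d = 155.
This is a case-control study: participants were sampled on outcome status, so risks in the source population cannot be estimated directly — relative risk is not valid here. The odds ratio is the appropriate measure.
OR = (a·d)/(b·c) = (2686 × 155) / (907 × 42) = 416330 / 38094 = 10.92902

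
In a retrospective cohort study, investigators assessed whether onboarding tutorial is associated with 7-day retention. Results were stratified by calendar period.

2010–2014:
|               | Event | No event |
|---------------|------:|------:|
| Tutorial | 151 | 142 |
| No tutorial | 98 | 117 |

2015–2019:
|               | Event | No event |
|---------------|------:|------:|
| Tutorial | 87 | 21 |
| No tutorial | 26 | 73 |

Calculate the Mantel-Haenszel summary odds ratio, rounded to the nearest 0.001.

OR_MH = Σ(aᵢdᵢ/nᵢ) / Σ(bᵢcᵢ/nᵢ), where nᵢ is the stratum total.
Stratum 1 (2010–2014): n = 508; a·d/n = 151·117/508 = 34.7776; b·c/n = 142·98/508 = 27.3937
Stratum 2 (2015–2019): n = 207; a·d/n = 87·73/207 = 30.6812; b·c/n = 21·26/207 = 2.6377
OR_MH = (34.7776 + 30.6812) / (27.3937 + 2.6377) = 65.4587 / 30.0314 = 2.17968

2.180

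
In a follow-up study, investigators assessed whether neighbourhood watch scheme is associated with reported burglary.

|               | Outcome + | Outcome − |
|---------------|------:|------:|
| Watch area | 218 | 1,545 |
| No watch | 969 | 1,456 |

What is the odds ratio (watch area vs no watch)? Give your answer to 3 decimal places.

0.212

Cells: a = 218, b = 1545, c = 969, d = 1456.
OR = (a·d)/(b·c) = (218 × 1456) / (1545 × 969) = 317408 / 1497105 = 0.21201
Exposure is associated with lower odds of reported burglary (OR = 0.21 < 1).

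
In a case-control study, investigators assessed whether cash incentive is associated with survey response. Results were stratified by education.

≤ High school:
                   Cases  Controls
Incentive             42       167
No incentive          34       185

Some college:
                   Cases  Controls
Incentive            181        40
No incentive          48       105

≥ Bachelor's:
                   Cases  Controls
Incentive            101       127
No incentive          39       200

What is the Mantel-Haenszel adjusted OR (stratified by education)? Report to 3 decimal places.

3.869

OR_MH = Σ(aᵢdᵢ/nᵢ) / Σ(bᵢcᵢ/nᵢ), where nᵢ is the stratum total.
Stratum 1 (≤ High school): n = 428; a·d/n = 42·185/428 = 18.1542; b·c/n = 167·34/428 = 13.2664
Stratum 2 (Some college): n = 374; a·d/n = 181·105/374 = 50.8155; b·c/n = 40·48/374 = 5.1337
Stratum 3 (≥ Bachelor's): n = 467; a·d/n = 101·200/467 = 43.2548; b·c/n = 127·39/467 = 10.6060
OR_MH = (18.1542 + 50.8155 + 43.2548) / (13.2664 + 5.1337 + 10.6060) = 112.2245 / 29.0060 = 3.86901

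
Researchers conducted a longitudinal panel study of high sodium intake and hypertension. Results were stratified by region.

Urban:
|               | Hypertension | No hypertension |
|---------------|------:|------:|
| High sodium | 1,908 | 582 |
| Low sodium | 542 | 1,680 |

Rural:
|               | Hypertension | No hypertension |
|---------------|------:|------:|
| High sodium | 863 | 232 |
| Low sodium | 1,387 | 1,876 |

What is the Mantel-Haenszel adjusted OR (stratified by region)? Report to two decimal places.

OR_MH = Σ(aᵢdᵢ/nᵢ) / Σ(bᵢcᵢ/nᵢ), where nᵢ is the stratum total.
Stratum 1 (Urban): n = 4712; a·d/n = 1908·1680/4712 = 680.2716; b·c/n = 582·542/4712 = 66.9448
Stratum 2 (Rural): n = 4358; a·d/n = 863·1876/4358 = 371.4979; b·c/n = 232·1387/4358 = 73.8375
OR_MH = (680.2716 + 371.4979) / (66.9448 + 73.8375) = 1051.7696 / 140.7824 = 7.47089

7.47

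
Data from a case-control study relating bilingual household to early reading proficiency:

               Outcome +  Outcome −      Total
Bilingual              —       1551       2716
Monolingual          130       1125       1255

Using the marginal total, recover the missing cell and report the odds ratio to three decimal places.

The missing cell is in the exposed row: 2716 − 1551 = 1165.
So a = 1165, b = 1551, c = 130, d = 1125.
OR = (a·d)/(b·c) = (1165 × 1125) / (1551 × 130) = 1310625 / 201630 = 6.50015

6.500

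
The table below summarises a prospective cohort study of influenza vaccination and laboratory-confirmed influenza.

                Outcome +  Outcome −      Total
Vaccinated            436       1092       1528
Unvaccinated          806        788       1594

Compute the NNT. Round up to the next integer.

Risk in treated group = 436/1528 = 0.28534; risk in control = 806/1594 = 0.50565.
Absolute risk reduction = 0.50565 − 0.28534 = 0.22031
NNT = 1 / ARR = 1 / 0.22031 = 4.539 → round up → 5

5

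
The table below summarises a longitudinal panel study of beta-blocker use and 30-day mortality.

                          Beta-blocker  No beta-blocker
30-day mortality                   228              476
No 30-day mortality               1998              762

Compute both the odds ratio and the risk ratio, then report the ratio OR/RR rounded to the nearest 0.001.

0.686

Reading the table with exposure as columns: a = 228 (Beta-blocker, case), b = 1998 (Beta-blocker, non-case), c = 476 (No beta-blocker, case), d = 762.
OR = (228·762)/(1998·476) = 173736/951048 = 0.18268
Risk in exposed = 228/2226 = 0.10243; risk in unexposed = 476/1238 = 0.38449; RR = 0.26639
OR/RR = 0.18268 / 0.26639 = 0.68575
The outcome is not rare, so the OR lies further from 1 than the RR.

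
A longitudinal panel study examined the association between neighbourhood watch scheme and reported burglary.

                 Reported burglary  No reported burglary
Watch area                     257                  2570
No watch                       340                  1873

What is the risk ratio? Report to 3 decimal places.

Cells: a = 257, b = 2570, c = 340, d = 1873.
Risk in exposed = 257/2827 = 0.09091; risk in unexposed = 340/2213 = 0.15364.
RR = 0.09091 / 0.15364 = 0.59171
The risk is 41% lower among the exposed than among the unexposed.

0.592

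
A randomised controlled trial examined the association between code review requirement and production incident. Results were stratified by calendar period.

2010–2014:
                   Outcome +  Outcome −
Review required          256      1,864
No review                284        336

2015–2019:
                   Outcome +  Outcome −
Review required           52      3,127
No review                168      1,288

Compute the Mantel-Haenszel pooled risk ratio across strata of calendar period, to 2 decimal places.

RR_MH = Σ(aᵢ·n₀ᵢ/nᵢ) / Σ(cᵢ·n₁ᵢ/nᵢ), with n₁ᵢ = aᵢ+bᵢ (exposed), n₀ᵢ = cᵢ+dᵢ (unexposed), nᵢ = n₁ᵢ+n₀ᵢ.
Stratum 1 (2010–2014): n₁ = 2120, n₀ = 620, n = 2740; a·n₀/n = 256·620/2740 = 57.9270; c·n₁/n = 284·2120/2740 = 219.7372
Stratum 2 (2015–2019): n₁ = 3179, n₀ = 1456, n = 4635; a·n₀/n = 52·1456/4635 = 16.3348; c·n₁/n = 168·3179/4635 = 115.2259
RR_MH = (57.9270 + 16.3348) / (219.7372 + 115.2259) = 74.2619 / 334.9631 = 0.22170

0.22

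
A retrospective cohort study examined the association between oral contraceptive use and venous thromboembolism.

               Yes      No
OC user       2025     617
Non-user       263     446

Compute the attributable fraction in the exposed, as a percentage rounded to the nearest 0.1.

51.6

Cells: a = 2025, b = 617, c = 263, d = 446.
Risk in exposed = 2025/2642 = 0.76646; risk in unexposed = 263/709 = 0.37094.
RR = 0.76646/0.37094 = 2.06625
AR% = (RR − 1)/RR × 100 = (2.06625 − 1)/2.06625 × 100 = 51.6031%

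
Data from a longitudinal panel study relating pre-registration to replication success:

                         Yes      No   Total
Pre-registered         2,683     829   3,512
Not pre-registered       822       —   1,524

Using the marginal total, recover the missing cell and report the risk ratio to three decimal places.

The missing cell is in the unexposed row: 1524 − 822 = 702.
So a = 2683, b = 829, c = 822, d = 702.
RR = [a/(a+b)] / [c/(c+d)] = (2683/3512) / (822/1524) = 0.76395/0.53937 = 1.41638

1.416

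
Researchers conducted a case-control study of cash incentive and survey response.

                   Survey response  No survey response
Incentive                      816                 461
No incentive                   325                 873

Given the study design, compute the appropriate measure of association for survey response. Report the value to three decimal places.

Cells: a = 816, b = 461, c = 325, d = 873.
This is a case-control study: participants were sampled on outcome status, so risks in the source population cannot be estimated directly — relative risk is not valid here. The odds ratio is the appropriate measure.
OR = (a·d)/(b·c) = (816 × 873) / (461 × 325) = 712368 / 149825 = 4.75467

4.755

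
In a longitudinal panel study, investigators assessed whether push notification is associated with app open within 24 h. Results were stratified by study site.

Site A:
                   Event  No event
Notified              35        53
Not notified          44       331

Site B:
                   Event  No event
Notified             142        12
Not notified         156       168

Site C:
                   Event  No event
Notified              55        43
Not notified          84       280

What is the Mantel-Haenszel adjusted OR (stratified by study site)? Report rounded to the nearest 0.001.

6.455

OR_MH = Σ(aᵢdᵢ/nᵢ) / Σ(bᵢcᵢ/nᵢ), where nᵢ is the stratum total.
Stratum 1 (Site A): n = 463; a·d/n = 35·331/463 = 25.0216; b·c/n = 53·44/463 = 5.0367
Stratum 2 (Site B): n = 478; a·d/n = 142·168/478 = 49.9079; b·c/n = 12·156/478 = 3.9163
Stratum 3 (Site C): n = 462; a·d/n = 55·280/462 = 33.3333; b·c/n = 43·84/462 = 7.8182
OR_MH = (25.0216 + 49.9079 + 33.3333) / (5.0367 + 3.9163 + 7.8182) = 108.2629 / 16.7712 = 6.45528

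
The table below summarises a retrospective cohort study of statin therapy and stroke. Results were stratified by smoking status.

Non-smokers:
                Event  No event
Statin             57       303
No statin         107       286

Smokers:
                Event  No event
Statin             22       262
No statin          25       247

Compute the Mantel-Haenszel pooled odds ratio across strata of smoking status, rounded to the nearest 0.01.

OR_MH = Σ(aᵢdᵢ/nᵢ) / Σ(bᵢcᵢ/nᵢ), where nᵢ is the stratum total.
Stratum 1 (Non-smokers): n = 753; a·d/n = 57·286/753 = 21.6494; b·c/n = 303·107/753 = 43.0558
Stratum 2 (Smokers): n = 556; a·d/n = 22·247/556 = 9.7734; b·c/n = 262·25/556 = 11.7806
OR_MH = (21.6494 + 9.7734) / (43.0558 + 11.7806) = 31.4228 / 54.8364 = 0.57303

0.57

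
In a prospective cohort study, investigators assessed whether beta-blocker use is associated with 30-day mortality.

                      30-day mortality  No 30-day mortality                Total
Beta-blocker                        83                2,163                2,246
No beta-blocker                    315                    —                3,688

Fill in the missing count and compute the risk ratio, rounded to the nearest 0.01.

0.43

The missing cell is in the unexposed row: 3688 − 315 = 3373.
So a = 83, b = 2163, c = 315, d = 3373.
RR = [a/(a+b)] / [c/(c+d)] = (83/2246) / (315/3688) = 0.03695/0.08541 = 0.43266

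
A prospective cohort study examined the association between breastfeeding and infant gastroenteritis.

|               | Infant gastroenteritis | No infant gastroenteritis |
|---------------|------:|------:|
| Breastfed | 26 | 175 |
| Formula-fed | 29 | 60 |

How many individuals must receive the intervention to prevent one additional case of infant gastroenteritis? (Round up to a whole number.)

Risk in treated group = 26/201 = 0.12935; risk in control = 29/89 = 0.32584.
Absolute risk reduction = 0.32584 − 0.12935 = 0.19649
NNT = 1 / ARR = 1 / 0.19649 = 5.089 → round up → 6

6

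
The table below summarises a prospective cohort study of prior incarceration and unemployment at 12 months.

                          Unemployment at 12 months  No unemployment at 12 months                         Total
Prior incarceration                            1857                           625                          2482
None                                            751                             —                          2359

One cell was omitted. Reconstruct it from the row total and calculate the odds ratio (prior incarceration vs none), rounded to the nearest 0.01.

6.36

The missing cell is in the unexposed row: 2359 − 751 = 1608.
So a = 1857, b = 625, c = 751, d = 1608.
OR = (a·d)/(b·c) = (1857 × 1608) / (625 × 751) = 2986056 / 469375 = 6.36177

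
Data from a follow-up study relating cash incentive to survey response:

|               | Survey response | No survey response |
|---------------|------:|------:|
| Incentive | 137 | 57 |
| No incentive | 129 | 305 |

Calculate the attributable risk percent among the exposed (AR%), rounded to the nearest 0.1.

Cells: a = 137, b = 57, c = 129, d = 305.
Risk in exposed = 137/194 = 0.70619; risk in unexposed = 129/434 = 0.29724.
RR = 0.70619/0.29724 = 2.37585
AR% = (RR − 1)/RR × 100 = (2.37585 − 1)/2.37585 × 100 = 57.9098%

57.9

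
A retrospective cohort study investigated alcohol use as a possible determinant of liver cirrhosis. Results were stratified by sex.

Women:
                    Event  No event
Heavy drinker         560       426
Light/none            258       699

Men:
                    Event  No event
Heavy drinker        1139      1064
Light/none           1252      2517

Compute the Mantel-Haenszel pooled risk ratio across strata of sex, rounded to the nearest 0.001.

1.678

RR_MH = Σ(aᵢ·n₀ᵢ/nᵢ) / Σ(cᵢ·n₁ᵢ/nᵢ), with n₁ᵢ = aᵢ+bᵢ (exposed), n₀ᵢ = cᵢ+dᵢ (unexposed), nᵢ = n₁ᵢ+n₀ᵢ.
Stratum 1 (Women): n₁ = 986, n₀ = 957, n = 1943; a·n₀/n = 560·957/1943 = 275.8209; c·n₁/n = 258·986/1943 = 130.9254
Stratum 2 (Men): n₁ = 2203, n₀ = 3769, n = 5972; a·n₀/n = 1139·3769/5972 = 718.8364; c·n₁/n = 1252·2203/5972 = 461.8480
RR_MH = (275.8209 + 718.8364) / (130.9254 + 461.8480) = 994.6573 / 592.7733 = 1.67797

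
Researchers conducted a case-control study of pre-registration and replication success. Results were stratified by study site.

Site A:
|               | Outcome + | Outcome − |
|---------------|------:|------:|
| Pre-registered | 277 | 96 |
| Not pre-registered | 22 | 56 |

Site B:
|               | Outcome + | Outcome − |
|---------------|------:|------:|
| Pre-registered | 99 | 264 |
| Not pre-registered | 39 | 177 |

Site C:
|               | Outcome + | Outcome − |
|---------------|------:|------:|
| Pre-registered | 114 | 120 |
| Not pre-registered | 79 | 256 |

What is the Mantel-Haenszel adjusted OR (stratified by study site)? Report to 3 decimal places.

2.963

OR_MH = Σ(aᵢdᵢ/nᵢ) / Σ(bᵢcᵢ/nᵢ), where nᵢ is the stratum total.
Stratum 1 (Site A): n = 451; a·d/n = 277·56/451 = 34.3947; b·c/n = 96·22/451 = 4.6829
Stratum 2 (Site B): n = 579; a·d/n = 99·177/579 = 30.2642; b·c/n = 264·39/579 = 17.7824
Stratum 3 (Site C): n = 569; a·d/n = 114·256/569 = 51.2900; b·c/n = 120·79/569 = 16.6608
OR_MH = (34.3947 + 30.2642 + 51.2900) / (4.6829 + 17.7824 + 16.6608) = 115.9489 / 39.1261 = 2.96347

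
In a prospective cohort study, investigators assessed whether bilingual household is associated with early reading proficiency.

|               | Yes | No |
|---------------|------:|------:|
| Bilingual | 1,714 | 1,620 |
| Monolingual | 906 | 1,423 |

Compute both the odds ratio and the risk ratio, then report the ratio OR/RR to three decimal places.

Cells: a = 1714, b = 1620, c = 906, d = 1423.
OR = (1714·1423)/(1620·906) = 2439022/1467720 = 1.66178
Risk in exposed = 1714/3334 = 0.51410; risk in unexposed = 906/2329 = 0.38901; RR = 1.32156
OR/RR = 1.66178 / 1.32156 = 1.25744
The outcome is not rare, so the OR lies further from 1 than the RR.

1.257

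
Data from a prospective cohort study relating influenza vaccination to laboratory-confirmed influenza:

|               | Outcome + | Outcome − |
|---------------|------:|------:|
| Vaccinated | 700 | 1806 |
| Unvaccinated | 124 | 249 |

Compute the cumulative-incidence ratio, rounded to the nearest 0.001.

0.840

Cells: a = 700, b = 1806, c = 124, d = 249.
Risk in exposed = 700/2506 = 0.27933; risk in unexposed = 124/373 = 0.33244.
RR = 0.27933 / 0.33244 = 0.84024
The risk is 16% lower among the exposed than among the unexposed.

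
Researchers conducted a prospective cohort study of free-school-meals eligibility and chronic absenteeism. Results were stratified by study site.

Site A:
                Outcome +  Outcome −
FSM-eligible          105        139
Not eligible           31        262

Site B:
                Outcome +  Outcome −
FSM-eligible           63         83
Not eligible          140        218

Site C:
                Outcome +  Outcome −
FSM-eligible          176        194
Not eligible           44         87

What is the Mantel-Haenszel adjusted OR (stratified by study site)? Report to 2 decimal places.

OR_MH = Σ(aᵢdᵢ/nᵢ) / Σ(bᵢcᵢ/nᵢ), where nᵢ is the stratum total.
Stratum 1 (Site A): n = 537; a·d/n = 105·262/537 = 51.2291; b·c/n = 139·31/537 = 8.0242
Stratum 2 (Site B): n = 504; a·d/n = 63·218/504 = 27.2500; b·c/n = 83·140/504 = 23.0556
Stratum 3 (Site C): n = 501; a·d/n = 176·87/501 = 30.5629; b·c/n = 194·44/501 = 17.0379
OR_MH = (51.2291 + 27.2500 + 30.5629) / (8.0242 + 23.0556 + 17.0379) = 109.0419 / 48.1177 = 2.26615

2.27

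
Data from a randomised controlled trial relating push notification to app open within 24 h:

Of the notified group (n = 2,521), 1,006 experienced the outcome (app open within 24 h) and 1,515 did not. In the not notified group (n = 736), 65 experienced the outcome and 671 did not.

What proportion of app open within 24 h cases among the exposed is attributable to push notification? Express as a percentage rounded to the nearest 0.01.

From the description: a = 1006, b = 1515, c = 65, d = 671.
Risk in exposed = 1006/2521 = 0.39905; risk in unexposed = 65/736 = 0.08832.
RR = 0.39905/0.08832 = 4.51845
AR% = (RR − 1)/RR × 100 = (4.51845 − 1)/4.51845 × 100 = 77.8685%

77.87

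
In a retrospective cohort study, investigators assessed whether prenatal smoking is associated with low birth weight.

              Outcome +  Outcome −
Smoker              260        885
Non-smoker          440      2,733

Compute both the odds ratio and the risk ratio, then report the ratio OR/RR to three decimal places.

Cells: a = 260, b = 885, c = 440, d = 2733.
OR = (260·2733)/(885·440) = 710580/389400 = 1.82481
Risk in exposed = 260/1145 = 0.22707; risk in unexposed = 440/3173 = 0.13867; RR = 1.63751
OR/RR = 1.82481 / 1.63751 = 1.11438
The outcome is not rare, so the OR lies further from 1 than the RR.

1.114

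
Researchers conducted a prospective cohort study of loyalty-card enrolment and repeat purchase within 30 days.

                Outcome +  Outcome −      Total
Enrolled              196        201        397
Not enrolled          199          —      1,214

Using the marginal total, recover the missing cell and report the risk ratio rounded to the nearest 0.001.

3.012

The missing cell is in the unexposed row: 1214 − 199 = 1015.
So a = 196, b = 201, c = 199, d = 1015.
RR = [a/(a+b)] / [c/(c+d)] = (196/397) / (199/1214) = 0.49370/0.16392 = 3.01183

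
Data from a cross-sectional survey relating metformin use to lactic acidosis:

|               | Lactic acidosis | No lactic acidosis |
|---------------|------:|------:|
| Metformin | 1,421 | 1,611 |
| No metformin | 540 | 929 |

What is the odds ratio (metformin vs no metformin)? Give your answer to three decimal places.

Cells: a = 1421, b = 1611, c = 540, d = 929.
OR = (a·d)/(b·c) = (1421 × 929) / (1611 × 540) = 1320109 / 869940 = 1.51747
The odds of lactic acidosis are about 1.52 times as high in the metformin group.

1.517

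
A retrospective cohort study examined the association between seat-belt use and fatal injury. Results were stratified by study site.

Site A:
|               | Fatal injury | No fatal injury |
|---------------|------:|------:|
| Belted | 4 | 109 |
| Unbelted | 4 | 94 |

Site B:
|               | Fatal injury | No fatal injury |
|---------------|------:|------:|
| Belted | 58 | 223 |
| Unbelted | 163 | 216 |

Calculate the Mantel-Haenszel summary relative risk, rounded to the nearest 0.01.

0.49

RR_MH = Σ(aᵢ·n₀ᵢ/nᵢ) / Σ(cᵢ·n₁ᵢ/nᵢ), with n₁ᵢ = aᵢ+bᵢ (exposed), n₀ᵢ = cᵢ+dᵢ (unexposed), nᵢ = n₁ᵢ+n₀ᵢ.
Stratum 1 (Site A): n₁ = 113, n₀ = 98, n = 211; a·n₀/n = 4·98/211 = 1.8578; c·n₁/n = 4·113/211 = 2.1422
Stratum 2 (Site B): n₁ = 281, n₀ = 379, n = 660; a·n₀/n = 58·379/660 = 33.3061; c·n₁/n = 163·281/660 = 69.3985
RR_MH = (1.8578 + 33.3061) / (2.1422 + 69.3985) = 35.1639 / 71.5407 = 0.49152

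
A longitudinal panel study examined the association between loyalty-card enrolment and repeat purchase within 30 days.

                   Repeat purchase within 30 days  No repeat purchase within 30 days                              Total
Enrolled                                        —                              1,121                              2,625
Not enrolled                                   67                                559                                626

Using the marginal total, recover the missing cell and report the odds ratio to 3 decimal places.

11.194

The missing cell is in the exposed row: 2625 − 1121 = 1504.
So a = 1504, b = 1121, c = 67, d = 559.
OR = (a·d)/(b·c) = (1504 × 559) / (1121 × 67) = 840736 / 75107 = 11.19384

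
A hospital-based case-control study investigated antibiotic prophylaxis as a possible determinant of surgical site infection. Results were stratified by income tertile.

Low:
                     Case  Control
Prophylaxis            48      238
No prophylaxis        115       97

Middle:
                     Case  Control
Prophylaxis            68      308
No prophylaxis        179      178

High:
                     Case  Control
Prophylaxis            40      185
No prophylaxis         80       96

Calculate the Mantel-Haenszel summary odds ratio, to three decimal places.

0.212

OR_MH = Σ(aᵢdᵢ/nᵢ) / Σ(bᵢcᵢ/nᵢ), where nᵢ is the stratum total.
Stratum 1 (Low): n = 498; a·d/n = 48·97/498 = 9.3494; b·c/n = 238·115/498 = 54.9598
Stratum 2 (Middle): n = 733; a·d/n = 68·178/733 = 16.5130; b·c/n = 308·179/733 = 75.2142
Stratum 3 (High): n = 401; a·d/n = 40·96/401 = 9.5761; b·c/n = 185·80/401 = 36.9077
OR_MH = (9.3494 + 16.5130 + 9.5761) / (54.9598 + 75.2142 + 36.9077) = 35.4384 / 167.0818 = 0.21210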